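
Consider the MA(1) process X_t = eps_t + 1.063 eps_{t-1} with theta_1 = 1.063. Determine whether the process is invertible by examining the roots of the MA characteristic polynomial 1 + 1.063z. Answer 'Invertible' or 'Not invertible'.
\text{Not invertible}

The MA(q) characteristic polynomial is P(z) = 1 + 1.063z.
Invertibility requires all roots to lie outside the unit circle, i.e. |z| > 1 for every root.
This is linear in z: 1 + (1.063) z = 0  =>  z = -1/(1.063) = -0.940734,  |z| = 0.940734.
Moduli of all roots: 0.9407.
All moduli strictly greater than 1? No.
Verdict: Not invertible.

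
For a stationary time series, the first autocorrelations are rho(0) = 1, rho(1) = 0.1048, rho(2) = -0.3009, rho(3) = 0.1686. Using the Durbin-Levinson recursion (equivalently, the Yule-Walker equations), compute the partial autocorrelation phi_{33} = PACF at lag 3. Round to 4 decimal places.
\phi_{33} = 0.2730

The PACF at lag k is phi_{kk}, the last component of the solution
to the Yule-Walker system G_k phi = r_k where
  (G_k)_{ij} = rho(|i - j|), (r_k)_i = rho(i), i,j = 1..k.
Equivalently, Durbin-Levinson gives phi_{kk} iteratively:
  phi_{11} = rho(1)
  phi_{kk} = [rho(k) - sum_{j=1..k-1} phi_{k-1,j} rho(k-j)]
            / [1 - sum_{j=1..k-1} phi_{k-1,j} rho(j)],
  phi_{k,j} = phi_{k-1,j} - phi_{kk} phi_{k-1,k-j},  j = 1..k-1.
Step k = 1:
  phi_11 = rho(1) = 0.1048.
Step k = 2:
  phi_22 = [rho(2) - phi_11 rho(1)] / [1 - phi_11 rho(1)] = [-0.3009 - (0.1048)(0.1048)] / [1 - (0.1048)(0.1048)]
         = -0.31188304 / 0.98901696 = -0.315347.
  Update: phi_21 = phi_11 - phi_22 phi_11 = 0.1048 - (-0.315347)(0.1048) = 0.137848.
Step k = 3:
  phi_33 = [rho(3) - phi_21 rho(2) - phi_22 rho(1)] / [1 - phi_21 rho(1) - phi_22 rho(2)]
    numerator   = 0.1686 - (0.137848)(-0.3009) - (-0.315347)(0.1048) = 0.24312687
    denominator = 1 - (0.137848)(0.1048) - (-0.315347)(-0.3009) = 0.89066573
  phi_33 = 0.24312687 / 0.89066573 = 0.273.
Therefore phi_{33} = 0.2730.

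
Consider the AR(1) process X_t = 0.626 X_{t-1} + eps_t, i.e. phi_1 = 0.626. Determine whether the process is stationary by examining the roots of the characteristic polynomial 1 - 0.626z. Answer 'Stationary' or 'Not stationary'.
\text{Stationary}

The AR(p) characteristic polynomial is P(z) = 1 - 0.626z.
Stationarity requires all roots to lie outside the unit circle, i.e. |z| > 1 for every root.
This is linear in z: 1 + (-0.626) z = 0  =>  z = -1/(-0.626) = 1.597444,  |z| = 1.597444.
Moduli of all roots: 1.5974.
All moduli strictly greater than 1? Yes.
Verdict: Stationary.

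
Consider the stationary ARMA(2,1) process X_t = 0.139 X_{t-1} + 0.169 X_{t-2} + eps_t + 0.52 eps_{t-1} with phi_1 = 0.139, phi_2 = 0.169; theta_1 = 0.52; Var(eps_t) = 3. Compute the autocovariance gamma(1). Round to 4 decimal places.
\gamma(1) = 2.6448

Multiply the model equation by X_{t-k} and take expectations. With theta_0 = psi_0 = 1 and psi_j the MA(infinity) weights, this gives
  gamma(k) - sum_i phi_i gamma(k-i) = c_k,
  c_k = sigma^2 * sum_{j=k..q} theta_j psi_{j-k}   (c_k = 0 for k > q),
using gamma(-m) = gamma(m).
psi-weights needed (psi_j = theta_j + sum_i phi_i psi_{j-i}):
  psi_1 = theta_1 + phi_1 = 0.52 + (0.139) = 0.659
Right-hand sides:
  c_0 = sigma^2 (1 + theta_1 psi_1) = 3 * (1 + (0.52)(0.659)) = 3 * 1.34268 = 4.02804
  c_1 = sigma^2 theta_1 = 3 * (0.52) = 1.56
  c_2 = 0
Equations for k = 0, 1, 2 (AR order 2, c_2 = 0):
  (E0) gamma(0) = phi_1 gamma(1) + phi_2 gamma(2) + c_0
  (E1) gamma(1) = phi_1 gamma(0) + phi_2 gamma(1) + c_1
  (E2) gamma(2) = phi_1 gamma(1) + phi_2 gamma(0)
From (E1): gamma(1) = A gamma(0) + B with
  A = phi_1 / (1 - phi_2) = 0.139 / 0.831 = 0.167268,   B = c_1 / (1 - phi_2) = 1.56 / 0.831 = 1.877256.
Insert (E2) into (E0): gamma(0) (1 - phi_2^2) = phi_1 (1 + phi_2) gamma(1) + c_0.
  phi_1 (1 + phi_2) = (0.139)(1.169) = 0.162491,   1 - phi_2^2 = 0.971439.
Replace gamma(1) by A gamma(0) + B and collect gamma(0):
  gamma(0) [0.971439 - (0.162491)(0.167268)] = (0.162491)(1.877256) + 4.02804
  gamma(0) * 0.944259 = 4.333077
  gamma(0) = 4.333077 / 0.944259 = 4.588863.
  gamma(1) = A gamma(0) + B = (0.167268)(4.588863) + (1.877256) = 2.644828.
Therefore gamma(1) = 2.6448 (to 4 decimal places).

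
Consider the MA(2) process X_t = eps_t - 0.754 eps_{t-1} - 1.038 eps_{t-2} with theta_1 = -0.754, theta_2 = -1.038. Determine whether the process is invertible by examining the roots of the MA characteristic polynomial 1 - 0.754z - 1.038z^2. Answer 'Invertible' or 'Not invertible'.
\text{Not invertible}

The MA(q) characteristic polynomial is P(z) = 1 - 0.754z - 1.038z^2.
Invertibility requires all roots to lie outside the unit circle, i.e. |z| > 1 for every root.
Set 1 + (-0.754) z + (-1.038) z^2 = 0, i.e. a z^2 + b z + c = 0 with a = -1.038, b = -0.754, c = 1.
Discriminant D = b^2 - 4ac = (-0.754)^2 - 4*(-1.038)*1 = 0.568516 - (-4.152) = 4.720516.
D >= 0, so the roots are real: z = (-b +/- sqrt(D)) / (2a) = (0.754 +/- 2.172675) / (-2.076).
  z_1 = (0.754 + 2.172675) / (-2.076) = -1.4098,   |z_1| = 1.4098.
  z_2 = (0.754 - 2.172675) / (-2.076) = 0.6834,   |z_2| = 0.6834.
Moduli of all roots: 1.4098, 0.6834.
All moduli strictly greater than 1? No.
Verdict: Not invertible.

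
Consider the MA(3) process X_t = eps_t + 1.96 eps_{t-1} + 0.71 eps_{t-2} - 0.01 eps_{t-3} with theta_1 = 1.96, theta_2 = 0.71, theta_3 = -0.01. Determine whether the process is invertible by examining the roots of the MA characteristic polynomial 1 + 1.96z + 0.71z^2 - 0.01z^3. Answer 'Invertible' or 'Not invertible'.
\text{Not invertible}

The MA(q) characteristic polynomial is P(z) = 1 + 1.96z + 0.71z^2 - 0.01z^3.
Invertibility requires all roots to lie outside the unit circle, i.e. |z| > 1 for every root.
Degree 3: look for a simple real root z0 first, then factor out (1 - z/z0) and solve the remaining quadratic.
Testing z0 = -2: P(-2) = 1 + (1.96)(-2) + (0.71)(-2)^2 + (-0.01)(-2)^3
  = 1 + (-3.92) + (2.84) + (0.08) = 0.  So z_0 = -2 is a root, |z_0| = 2.
Divide out the factor (1 + 0.5 z) = (1 - z/z0) (since 1/z0 = -0.5):
  P(z) = (1 + 0.5 z)(1 + (1.46) z + (-0.02) z^2)
  [check: z-coef 1.46 - (-0.5) = 1.96; z^2-coef -0.02 - (-0.5)(1.46) = 0.71; z^3-coef -(-0.5)(-0.02) = -0.01.]
Remaining roots from the quadratic factor 1 + (1.46) z + (-0.02) z^2:
  Set 1 + (1.46) z + (-0.02) z^2 = 0, i.e. a z^2 + b z + c = 0 with a = -0.02, b = 1.46, c = 1.
  Discriminant D = b^2 - 4ac = (1.46)^2 - 4*(-0.02)*1 = 2.1316 - (-0.08) = 2.2116.
  D >= 0, so the roots are real: z = (-b +/- sqrt(D)) / (2a) = (-1.46 +/- 1.487145) / (-0.04).
    z_1 = (-1.46 + 1.487145) / (-0.04) = -0.6786,   |z_1| = 0.6786.
    z_2 = (-1.46 - 1.487145) / (-0.04) = 73.6786,   |z_2| = 73.6786.
Moduli of all roots: 2.0000, 0.6786, 73.6786.
All moduli strictly greater than 1? No.
Verdict: Not invertible.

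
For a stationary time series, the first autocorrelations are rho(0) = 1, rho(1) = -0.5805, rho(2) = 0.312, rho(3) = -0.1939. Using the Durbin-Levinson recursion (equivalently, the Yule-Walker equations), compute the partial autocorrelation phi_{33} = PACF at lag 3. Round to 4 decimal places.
\phi_{33} = -0.0420

The PACF at lag k is phi_{kk}, the last component of the solution
to the Yule-Walker system G_k phi = r_k where
  (G_k)_{ij} = rho(|i - j|), (r_k)_i = rho(i), i,j = 1..k.
Equivalently, Durbin-Levinson gives phi_{kk} iteratively:
  phi_{11} = rho(1)
  phi_{kk} = [rho(k) - sum_{j=1..k-1} phi_{k-1,j} rho(k-j)]
            / [1 - sum_{j=1..k-1} phi_{k-1,j} rho(j)],
  phi_{k,j} = phi_{k-1,j} - phi_{kk} phi_{k-1,k-j},  j = 1..k-1.
Step k = 1:
  phi_11 = rho(1) = -0.5805.
Step k = 2:
  phi_22 = [rho(2) - phi_11 rho(1)] / [1 - phi_11 rho(1)] = [0.312 - (-0.5805)(-0.5805)] / [1 - (-0.5805)(-0.5805)]
         = -0.02498025 / 0.66301975 = -0.037676.
  Update: phi_21 = phi_11 - phi_22 phi_11 = -0.5805 - (-0.037676)(-0.5805) = -0.602371.
Step k = 3:
  phi_33 = [rho(3) - phi_21 rho(2) - phi_22 rho(1)] / [1 - phi_21 rho(1) - phi_22 rho(2)]
    numerator   = -0.1939 - (-0.602371)(0.312) - (-0.037676)(-0.5805) = -0.02783138
    denominator = 1 - (-0.602371)(-0.5805) - (-0.037676)(0.312) = 0.66207858
  phi_33 = -0.02783138 / 0.66207858 = -0.042.
Therefore phi_{33} = -0.0420.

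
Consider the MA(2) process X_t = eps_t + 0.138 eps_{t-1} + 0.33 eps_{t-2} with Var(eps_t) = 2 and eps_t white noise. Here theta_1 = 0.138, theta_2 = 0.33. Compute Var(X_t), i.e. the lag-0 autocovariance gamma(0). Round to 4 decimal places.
\gamma(0) = 2.2559

For an MA(q) process X_t = eps_t + sum_i theta_i eps_{t-i} with
Var(eps_t) = sigma^2, the variance is
  gamma(0) = sigma^2 * (1 + sum_i theta_i^2).
  sum_i theta_i^2 = (0.138)^2 + (0.33)^2 = 0.019044 + 0.1089 = 0.127944.
  gamma(0) = 2 * (1 + 0.127944) = 2 * 1.127944 = 2.255888, which rounds to 2.2559.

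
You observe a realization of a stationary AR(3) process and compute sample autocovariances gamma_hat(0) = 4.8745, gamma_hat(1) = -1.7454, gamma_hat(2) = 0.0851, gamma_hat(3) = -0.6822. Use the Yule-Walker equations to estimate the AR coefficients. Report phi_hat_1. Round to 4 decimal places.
\hat\phi_{1} = -0.4300

The Yule-Walker equations for an AR(p) process read, in matrix form,
  Gamma_p phi = r_p,   with   (Gamma_p)_{ij} = gamma(|i - j|),
                       (r_p)_i = gamma(i),   i,j = 1..p.
Substitute the sample gammas (Toeplitz matrix and right-hand side of size 3):
  Gamma_p = [[4.8745, -1.7454, 0.0851], [-1.7454, 4.8745, -1.7454], [0.0851, -1.7454, 4.8745]]
  r_p     = [-1.7454, 0.0851, -0.6822]
Written out (R1..R3):
  (R1) 4.8745 phi_1 - 1.7454 phi_2 + 0.0851 phi_3 = -1.7454
  (R2) -1.7454 phi_1 + 4.8745 phi_2 - 1.7454 phi_3 = 0.0851
  (R3) 0.0851 phi_1 - 1.7454 phi_2 + 4.8745 phi_3 = -0.6822
Gaussian elimination:
  R2 <- R2 - (-1.7454/4.8745) R1 = R2 - (-0.358067) R1:  4.249529 phi_2 - 1.714928 phi_3 = -0.539871
  R3 <- R3 - (0.0851/4.8745) R1 = R3 - (0.017458) R1:  -1.714928 phi_2 + 4.873014 phi_3 = -0.651728
  R3 <- R3 - (-1.714928/4.249529) R2 = R3 - (-0.403557) R2:  4.180942 phi_3 = -0.869597
Back-substitution:
  phi_hat_3 = -0.869597 / 4.180942 = -0.207991
  phi_hat_2 = (-0.539871 - (-1.714928)(-0.207991)) / 4.249529 = -0.210979
  phi_hat_1 = (-1.7454 - (-1.7454)(-0.210979) - (0.0851)(-0.207991)) / 4.8745 = -0.429981
So phi_hat = [-0.4300, -0.2110, -0.2080].
Therefore phi_hat_1 = -0.4300.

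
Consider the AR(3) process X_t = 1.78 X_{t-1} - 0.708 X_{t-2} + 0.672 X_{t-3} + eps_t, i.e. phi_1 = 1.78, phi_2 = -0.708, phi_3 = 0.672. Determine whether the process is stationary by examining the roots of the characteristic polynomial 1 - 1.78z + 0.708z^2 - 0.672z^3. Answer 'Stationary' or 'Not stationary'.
\text{Not stationary}

The AR(p) characteristic polynomial is P(z) = 1 - 1.78z + 0.708z^2 - 0.672z^3.
Stationarity requires all roots to lie outside the unit circle, i.e. |z| > 1 for every root.
Degree 3: look for a simple real root z0 first, then factor out (1 - z/z0) and solve the remaining quadratic.
Testing z0 = 0.625: P(0.625) = 1 + (-1.78)(0.625) + (0.708)(0.625)^2 + (-0.672)(0.625)^3
  = 1 + (-1.1125) + (0.276562) + (-0.164062) = 0.  So z_0 = 0.625 is a root, |z_0| = 0.625.
Divide out the factor (1 - 1.6 z) = (1 - z/z0) (since 1/z0 = 1.6):
  P(z) = (1 - 1.6 z)(1 + (-0.18) z + (0.42) z^2)
  [check: z-coef -0.18 - (1.6) = -1.78; z^2-coef 0.42 - (1.6)(-0.18) = 0.708; z^3-coef -(1.6)(0.42) = -0.672.]
Remaining roots from the quadratic factor 1 + (-0.18) z + (0.42) z^2:
  Set 1 + (-0.18) z + (0.42) z^2 = 0, i.e. a z^2 + b z + c = 0 with a = 0.42, b = -0.18, c = 1.
  Discriminant D = b^2 - 4ac = (-0.18)^2 - 4*(0.42)*1 = 0.0324 - (1.68) = -1.6476.
  D < 0, so the roots are the complex-conjugate pair z = (-b +/- i sqrt(-D)) / (2a) = 0.2143 +/- 1.5281i.
  For a conjugate pair |z|^2 = z * conj(z) = (product of roots) = c/a = 1/(0.42) = 2.380952, so |z| = sqrt(2.380952) = 1.543 for both roots.
Moduli of all roots: 0.6250, 1.5430, 1.5430.
All moduli strictly greater than 1? No.
Verdict: Not stationary.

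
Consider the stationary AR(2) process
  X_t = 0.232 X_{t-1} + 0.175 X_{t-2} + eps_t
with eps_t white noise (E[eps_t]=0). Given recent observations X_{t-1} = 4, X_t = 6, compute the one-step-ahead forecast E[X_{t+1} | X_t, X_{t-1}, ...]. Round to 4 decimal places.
E[X_{t+1} \mid \mathcal F_t] = 2.0920

For an AR(p) model X_t = c + sum_i phi_i X_{t-i} + eps_t, the
one-step-ahead conditional mean is
  E[X_{t+1} | X_t, ...] = c + sum_i phi_i X_{t+1-i}.
Substitute known values:
  E[X_{t+1} | ...] = (0.232) * (6) + (0.175) * (4)
                   = 2.0920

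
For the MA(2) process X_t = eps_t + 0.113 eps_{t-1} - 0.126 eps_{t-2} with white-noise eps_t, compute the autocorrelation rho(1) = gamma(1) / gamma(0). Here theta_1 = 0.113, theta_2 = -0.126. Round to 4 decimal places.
\rho(1) = 0.0960

For an MA(q) process with theta_0 = 1, the autocovariance is
  gamma(k) = sigma^2 * sum_{i=0..q-k} theta_i * theta_{i+k},
and rho(k) = gamma(k) / gamma(0). Sigma^2 cancels.
  numerator   = (1)*(0.113) + (0.113)*(-0.126) = 0.098762.
  denominator = (1)^2 + (0.113)^2 + (-0.126)^2 = 1.028645.
  rho(1) = 0.098762 / 1.028645 = 0.0960.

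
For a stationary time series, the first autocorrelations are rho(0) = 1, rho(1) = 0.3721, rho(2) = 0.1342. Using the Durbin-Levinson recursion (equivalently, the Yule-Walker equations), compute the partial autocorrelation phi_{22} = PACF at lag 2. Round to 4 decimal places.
\phi_{22} = -0.0049

The PACF at lag k is phi_{kk}, the last component of the solution
to the Yule-Walker system G_k phi = r_k where
  (G_k)_{ij} = rho(|i - j|), (r_k)_i = rho(i), i,j = 1..k.
Equivalently, Durbin-Levinson gives phi_{kk} iteratively:
  phi_{11} = rho(1)
  phi_{kk} = [rho(k) - sum_{j=1..k-1} phi_{k-1,j} rho(k-j)]
            / [1 - sum_{j=1..k-1} phi_{k-1,j} rho(j)],
  phi_{k,j} = phi_{k-1,j} - phi_{kk} phi_{k-1,k-j},  j = 1..k-1.
Step k = 1:
  phi_11 = rho(1) = 0.3721.
Step k = 2:
  phi_22 = [rho(2) - phi_11 rho(1)] / [1 - phi_11 rho(1)] = [0.1342 - (0.3721)(0.3721)] / [1 - (0.3721)(0.3721)]
         = -0.00425841 / 0.86154159 = -0.0049.
Therefore phi_{22} = -0.0049.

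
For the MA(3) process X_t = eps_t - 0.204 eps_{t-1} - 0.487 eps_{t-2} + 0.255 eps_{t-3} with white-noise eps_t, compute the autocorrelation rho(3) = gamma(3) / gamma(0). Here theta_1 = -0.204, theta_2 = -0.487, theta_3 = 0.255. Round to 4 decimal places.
\rho(3) = 0.1898

For an MA(q) process with theta_0 = 1, the autocovariance is
  gamma(k) = sigma^2 * sum_{i=0..q-k} theta_i * theta_{i+k},
and rho(k) = gamma(k) / gamma(0). Sigma^2 cancels.
  numerator   = (1)*(0.255) = 0.255.
  denominator = (1)^2 + (-0.204)^2 + (-0.487)^2 + (0.255)^2 = 1.34381.
  rho(3) = 0.255 / 1.34381 = 0.1898.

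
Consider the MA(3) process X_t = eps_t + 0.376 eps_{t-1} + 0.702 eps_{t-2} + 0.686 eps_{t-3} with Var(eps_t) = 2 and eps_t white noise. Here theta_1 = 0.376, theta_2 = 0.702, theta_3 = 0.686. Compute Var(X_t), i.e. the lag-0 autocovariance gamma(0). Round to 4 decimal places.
\gamma(0) = 4.2096

For an MA(q) process X_t = eps_t + sum_i theta_i eps_{t-i} with
Var(eps_t) = sigma^2, the variance is
  gamma(0) = sigma^2 * (1 + sum_i theta_i^2).
  sum_i theta_i^2 = (0.376)^2 + (0.702)^2 + (0.686)^2 = 0.141376 + 0.492804 + 0.470596 = 1.104776.
  gamma(0) = 2 * (1 + 1.104776) = 2 * 2.104776 = 4.209552, which rounds to 4.2096.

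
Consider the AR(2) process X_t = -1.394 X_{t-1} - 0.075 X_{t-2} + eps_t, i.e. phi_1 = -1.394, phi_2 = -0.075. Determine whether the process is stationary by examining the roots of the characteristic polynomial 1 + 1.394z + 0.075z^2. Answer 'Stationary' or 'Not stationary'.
\text{Not stationary}

The AR(p) characteristic polynomial is P(z) = 1 + 1.394z + 0.075z^2.
Stationarity requires all roots to lie outside the unit circle, i.e. |z| > 1 for every root.
Set 1 + (1.394) z + (0.075) z^2 = 0, i.e. a z^2 + b z + c = 0 with a = 0.075, b = 1.394, c = 1.
Discriminant D = b^2 - 4ac = (1.394)^2 - 4*(0.075)*1 = 1.943236 - (0.3) = 1.643236.
D >= 0, so the roots are real: z = (-b +/- sqrt(D)) / (2a) = (-1.394 +/- 1.281888) / (0.15).
  z_1 = (-1.394 + 1.281888) / (0.15) = -0.7474,   |z_1| = 0.7474.
  z_2 = (-1.394 - 1.281888) / (0.15) = -17.8393,   |z_2| = 17.8393.
Moduli of all roots: 0.7474, 17.8393.
All moduli strictly greater than 1? No.
Verdict: Not stationary.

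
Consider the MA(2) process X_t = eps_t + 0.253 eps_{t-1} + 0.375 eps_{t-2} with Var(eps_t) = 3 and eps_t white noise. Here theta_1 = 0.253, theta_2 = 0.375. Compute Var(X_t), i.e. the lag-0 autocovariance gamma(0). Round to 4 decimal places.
\gamma(0) = 3.6139

For an MA(q) process X_t = eps_t + sum_i theta_i eps_{t-i} with
Var(eps_t) = sigma^2, the variance is
  gamma(0) = sigma^2 * (1 + sum_i theta_i^2).
  sum_i theta_i^2 = (0.253)^2 + (0.375)^2 = 0.064009 + 0.140625 = 0.204634.
  gamma(0) = 3 * (1 + 0.204634) = 3 * 1.204634 = 3.613902, which rounds to 3.6139.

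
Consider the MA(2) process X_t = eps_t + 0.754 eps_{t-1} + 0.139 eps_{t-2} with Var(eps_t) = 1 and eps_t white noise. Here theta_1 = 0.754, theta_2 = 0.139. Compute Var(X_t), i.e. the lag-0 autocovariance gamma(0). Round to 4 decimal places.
\gamma(0) = 1.5878

For an MA(q) process X_t = eps_t + sum_i theta_i eps_{t-i} with
Var(eps_t) = sigma^2, the variance is
  gamma(0) = sigma^2 * (1 + sum_i theta_i^2).
  sum_i theta_i^2 = (0.754)^2 + (0.139)^2 = 0.568516 + 0.019321 = 0.587837.
  gamma(0) = 1 * (1 + 0.587837) = 1 * 1.587837 = 1.587837, which rounds to 1.5878.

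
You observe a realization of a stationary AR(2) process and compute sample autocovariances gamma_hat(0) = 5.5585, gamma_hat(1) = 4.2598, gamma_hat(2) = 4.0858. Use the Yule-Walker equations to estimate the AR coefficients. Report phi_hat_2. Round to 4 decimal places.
\hat\phi_{2} = 0.3580

The Yule-Walker equations for an AR(p) process read, in matrix form,
  Gamma_p phi = r_p,   with   (Gamma_p)_{ij} = gamma(|i - j|),
                       (r_p)_i = gamma(i),   i,j = 1..p.
Substitute the sample gammas (Toeplitz matrix and right-hand side of size 2):
  Gamma_p = [[5.5585, 4.2598], [4.2598, 5.5585]]
  r_p     = [4.2598, 4.0858]
Written out:
  5.5585 phi_1 + 4.2598 phi_2 = 4.2598
  4.2598 phi_1 + 5.5585 phi_2 = 4.0858
Solve by Cramer's rule:
  det = gamma(0)^2 - gamma(1)^2 = (5.5585)^2 - (4.2598)^2 = 30.89692225 - 18.14589604 = 12.75102621
  phi_hat_1 = [gamma(1) gamma(0) - gamma(1) gamma(2)] / det = [(4.2598)(5.5585) - (4.2598)(4.0858)] / 12.75102621 = 6.27340746 / 12.75102621 = 0.492
  phi_hat_2 = [gamma(0) gamma(2) - gamma(1)^2] / det = [(5.5585)(4.0858) - (4.2598)^2] / 12.75102621 = 4.56502326 / 12.75102621 = 0.358
So phi_hat = [0.4920, 0.3580].
Therefore phi_hat_2 = 0.3580.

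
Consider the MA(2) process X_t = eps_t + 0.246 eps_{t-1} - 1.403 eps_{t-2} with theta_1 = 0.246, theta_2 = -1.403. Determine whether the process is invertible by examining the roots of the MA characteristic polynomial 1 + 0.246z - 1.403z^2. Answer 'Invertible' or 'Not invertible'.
\text{Not invertible}

The MA(q) characteristic polynomial is P(z) = 1 + 0.246z - 1.403z^2.
Invertibility requires all roots to lie outside the unit circle, i.e. |z| > 1 for every root.
Set 1 + (0.246) z + (-1.403) z^2 = 0, i.e. a z^2 + b z + c = 0 with a = -1.403, b = 0.246, c = 1.
Discriminant D = b^2 - 4ac = (0.246)^2 - 4*(-1.403)*1 = 0.060516 - (-5.612) = 5.672516.
D >= 0, so the roots are real: z = (-b +/- sqrt(D)) / (2a) = (-0.246 +/- 2.381704) / (-2.806).
  z_1 = (-0.246 + 2.381704) / (-2.806) = -0.7611,   |z_1| = 0.7611.
  z_2 = (-0.246 - 2.381704) / (-2.806) = 0.9365,   |z_2| = 0.9365.
Moduli of all roots: 0.7611, 0.9365.
All moduli strictly greater than 1? No.
Verdict: Not invertible.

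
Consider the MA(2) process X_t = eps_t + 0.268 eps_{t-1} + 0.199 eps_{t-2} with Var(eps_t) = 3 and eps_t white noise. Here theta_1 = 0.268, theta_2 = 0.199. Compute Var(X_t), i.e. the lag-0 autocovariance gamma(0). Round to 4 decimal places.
\gamma(0) = 3.3343

For an MA(q) process X_t = eps_t + sum_i theta_i eps_{t-i} with
Var(eps_t) = sigma^2, the variance is
  gamma(0) = sigma^2 * (1 + sum_i theta_i^2).
  sum_i theta_i^2 = (0.268)^2 + (0.199)^2 = 0.071824 + 0.039601 = 0.111425.
  gamma(0) = 3 * (1 + 0.111425) = 3 * 1.111425 = 3.334275, which rounds to 3.3343.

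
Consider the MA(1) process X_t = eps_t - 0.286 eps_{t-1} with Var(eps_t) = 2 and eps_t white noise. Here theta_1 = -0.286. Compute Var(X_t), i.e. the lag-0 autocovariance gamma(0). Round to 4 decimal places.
\gamma(0) = 2.1636

For an MA(q) process X_t = eps_t + sum_i theta_i eps_{t-i} with
Var(eps_t) = sigma^2, the variance is
  gamma(0) = sigma^2 * (1 + sum_i theta_i^2).
  sum_i theta_i^2 = (-0.286)^2 = 0.081796.
  gamma(0) = 2 * (1 + 0.081796) = 2 * 1.081796 = 2.163592, which rounds to 2.1636.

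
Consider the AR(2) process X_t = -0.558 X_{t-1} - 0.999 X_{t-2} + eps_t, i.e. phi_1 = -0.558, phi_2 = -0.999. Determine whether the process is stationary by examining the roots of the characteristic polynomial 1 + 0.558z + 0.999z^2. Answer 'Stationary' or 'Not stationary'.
\text{Stationary}

The AR(p) characteristic polynomial is P(z) = 1 + 0.558z + 0.999z^2.
Stationarity requires all roots to lie outside the unit circle, i.e. |z| > 1 for every root.
Set 1 + (0.558) z + (0.999) z^2 = 0, i.e. a z^2 + b z + c = 0 with a = 0.999, b = 0.558, c = 1.
Discriminant D = b^2 - 4ac = (0.558)^2 - 4*(0.999)*1 = 0.311364 - (3.996) = -3.684636.
D < 0, so the roots are the complex-conjugate pair z = (-b +/- i sqrt(-D)) / (2a) = -0.2793 +/- 0.9607i.
For a conjugate pair |z|^2 = z * conj(z) = (product of roots) = c/a = 1/(0.999) = 1.001001, so |z| = sqrt(1.001001) = 1.0005 for both roots.
Moduli of all roots: 1.0005, 1.0005.
All moduli strictly greater than 1? Yes.
Verdict: Stationary.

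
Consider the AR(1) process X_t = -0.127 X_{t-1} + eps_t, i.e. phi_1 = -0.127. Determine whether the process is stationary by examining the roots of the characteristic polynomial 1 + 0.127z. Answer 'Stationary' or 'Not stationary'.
\text{Stationary}

The AR(p) characteristic polynomial is P(z) = 1 + 0.127z.
Stationarity requires all roots to lie outside the unit circle, i.e. |z| > 1 for every root.
This is linear in z: 1 + (0.127) z = 0  =>  z = -1/(0.127) = -7.874016,  |z| = 7.874016.
Moduli of all roots: 7.8740.
All moduli strictly greater than 1? Yes.
Verdict: Stationary.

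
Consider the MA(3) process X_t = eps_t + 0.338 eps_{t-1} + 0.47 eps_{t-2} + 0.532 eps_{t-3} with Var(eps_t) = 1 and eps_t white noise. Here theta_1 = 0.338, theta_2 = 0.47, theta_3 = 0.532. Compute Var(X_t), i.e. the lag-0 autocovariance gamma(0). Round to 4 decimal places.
\gamma(0) = 1.6182

For an MA(q) process X_t = eps_t + sum_i theta_i eps_{t-i} with
Var(eps_t) = sigma^2, the variance is
  gamma(0) = sigma^2 * (1 + sum_i theta_i^2).
  sum_i theta_i^2 = (0.338)^2 + (0.47)^2 + (0.532)^2 = 0.114244 + 0.2209 + 0.283024 = 0.618168.
  gamma(0) = 1 * (1 + 0.618168) = 1 * 1.618168 = 1.618168, which rounds to 1.6182.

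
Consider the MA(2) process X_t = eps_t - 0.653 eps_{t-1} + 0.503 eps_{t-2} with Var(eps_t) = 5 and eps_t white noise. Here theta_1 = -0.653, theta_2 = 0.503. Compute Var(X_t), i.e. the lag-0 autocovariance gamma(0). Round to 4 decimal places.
\gamma(0) = 8.3971

For an MA(q) process X_t = eps_t + sum_i theta_i eps_{t-i} with
Var(eps_t) = sigma^2, the variance is
  gamma(0) = sigma^2 * (1 + sum_i theta_i^2).
  sum_i theta_i^2 = (-0.653)^2 + (0.503)^2 = 0.426409 + 0.253009 = 0.679418.
  gamma(0) = 5 * (1 + 0.679418) = 5 * 1.679418 = 8.39709, which rounds to 8.3971.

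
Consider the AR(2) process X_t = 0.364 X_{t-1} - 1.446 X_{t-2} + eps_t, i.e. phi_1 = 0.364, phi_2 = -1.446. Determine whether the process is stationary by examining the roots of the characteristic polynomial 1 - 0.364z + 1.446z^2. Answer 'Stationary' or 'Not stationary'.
\text{Not stationary}

The AR(p) characteristic polynomial is P(z) = 1 - 0.364z + 1.446z^2.
Stationarity requires all roots to lie outside the unit circle, i.e. |z| > 1 for every root.
Set 1 + (-0.364) z + (1.446) z^2 = 0, i.e. a z^2 + b z + c = 0 with a = 1.446, b = -0.364, c = 1.
Discriminant D = b^2 - 4ac = (-0.364)^2 - 4*(1.446)*1 = 0.132496 - (5.784) = -5.651504.
D < 0, so the roots are the complex-conjugate pair z = (-b +/- i sqrt(-D)) / (2a) = 0.1259 +/- 0.822i.
For a conjugate pair |z|^2 = z * conj(z) = (product of roots) = c/a = 1/(1.446) = 0.691563, so |z| = sqrt(0.691563) = 0.8316 for both roots.
Moduli of all roots: 0.8316, 0.8316.
All moduli strictly greater than 1? No.
Verdict: Not stationary.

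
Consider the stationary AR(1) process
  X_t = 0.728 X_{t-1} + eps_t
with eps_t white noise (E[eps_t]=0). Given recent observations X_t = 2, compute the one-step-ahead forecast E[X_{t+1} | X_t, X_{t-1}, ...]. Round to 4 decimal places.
E[X_{t+1} \mid \mathcal F_t] = 1.4560

For an AR(p) model X_t = c + sum_i phi_i X_{t-i} + eps_t, the
one-step-ahead conditional mean is
  E[X_{t+1} | X_t, ...] = c + sum_i phi_i X_{t+1-i}.
Substitute known values:
  E[X_{t+1} | ...] = (0.728) * (2)
                   = 1.4560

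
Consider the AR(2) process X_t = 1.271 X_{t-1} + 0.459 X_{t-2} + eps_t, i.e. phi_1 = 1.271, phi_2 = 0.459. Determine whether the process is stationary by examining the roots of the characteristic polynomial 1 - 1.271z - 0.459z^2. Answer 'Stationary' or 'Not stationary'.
\text{Not stationary}

The AR(p) characteristic polynomial is P(z) = 1 - 1.271z - 0.459z^2.
Stationarity requires all roots to lie outside the unit circle, i.e. |z| > 1 for every root.
Set 1 + (-1.271) z + (-0.459) z^2 = 0, i.e. a z^2 + b z + c = 0 with a = -0.459, b = -1.271, c = 1.
Discriminant D = b^2 - 4ac = (-1.271)^2 - 4*(-0.459)*1 = 1.615441 - (-1.836) = 3.451441.
D >= 0, so the roots are real: z = (-b +/- sqrt(D)) / (2a) = (1.271 +/- 1.857805) / (-0.918).
  z_1 = (1.271 + 1.857805) / (-0.918) = -3.4083,   |z_1| = 3.4083.
  z_2 = (1.271 - 1.857805) / (-0.918) = 0.6392,   |z_2| = 0.6392.
Moduli of all roots: 3.4083, 0.6392.
All moduli strictly greater than 1? No.
Verdict: Not stationary.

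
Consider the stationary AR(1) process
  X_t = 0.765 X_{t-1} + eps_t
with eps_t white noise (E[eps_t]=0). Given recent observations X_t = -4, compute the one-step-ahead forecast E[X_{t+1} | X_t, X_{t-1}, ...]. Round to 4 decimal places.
E[X_{t+1} \mid \mathcal F_t] = -3.0600

For an AR(p) model X_t = c + sum_i phi_i X_{t-i} + eps_t, the
one-step-ahead conditional mean is
  E[X_{t+1} | X_t, ...] = c + sum_i phi_i X_{t+1-i}.
Substitute known values:
  E[X_{t+1} | ...] = (0.765) * (-4)
                   = -3.0600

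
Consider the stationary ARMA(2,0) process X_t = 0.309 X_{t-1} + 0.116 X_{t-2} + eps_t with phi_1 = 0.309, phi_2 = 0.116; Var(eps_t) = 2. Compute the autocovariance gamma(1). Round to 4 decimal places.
\gamma(1) = 0.8073

Multiply the model equation by X_{t-k} and take expectations. With theta_0 = psi_0 = 1 and psi_j the MA(infinity) weights, this gives
  gamma(k) - sum_i phi_i gamma(k-i) = c_k,
  c_k = sigma^2 * sum_{j=k..q} theta_j psi_{j-k}   (c_k = 0 for k > q),
using gamma(-m) = gamma(m).
Pure AR (q = 0): c_0 = sigma^2 = 2, c_k = 0 for k >= 1.
Equations for k = 0, 1, 2 (AR order 2, c_2 = 0):
  (E0) gamma(0) = phi_1 gamma(1) + phi_2 gamma(2) + c_0
  (E1) gamma(1) = phi_1 gamma(0) + phi_2 gamma(1) + c_1
  (E2) gamma(2) = phi_1 gamma(1) + phi_2 gamma(0)
From (E1): gamma(1) = A gamma(0) + B with
  A = phi_1 / (1 - phi_2) = 0.309 / 0.884 = 0.349548,   B = c_1 / (1 - phi_2) = 0 / 0.884 = 0.
Insert (E2) into (E0): gamma(0) (1 - phi_2^2) = phi_1 (1 + phi_2) gamma(1) + c_0.
  phi_1 (1 + phi_2) = (0.309)(1.116) = 0.344844,   1 - phi_2^2 = 0.986544.
Replace gamma(1) by A gamma(0) + B and collect gamma(0):
  gamma(0) [0.986544 - (0.344844)(0.349548)] = c_0 = 2
  gamma(0) * 0.866005 = 2
  gamma(0) = 2 / 0.866005 = 2.309456.
  gamma(1) = A gamma(0) = (0.349548)(2.309456) = 0.807265.
Therefore gamma(1) = 0.8073 (to 4 decimal places).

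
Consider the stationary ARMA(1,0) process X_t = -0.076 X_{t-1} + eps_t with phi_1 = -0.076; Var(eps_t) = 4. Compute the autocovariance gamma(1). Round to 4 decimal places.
\gamma(1) = -0.3058

Multiply the model equation by X_{t-k} and take expectations. With theta_0 = psi_0 = 1 and psi_j the MA(infinity) weights, this gives
  gamma(k) - sum_i phi_i gamma(k-i) = c_k,
  c_k = sigma^2 * sum_{j=k..q} theta_j psi_{j-k}   (c_k = 0 for k > q),
using gamma(-m) = gamma(m).
Pure AR (q = 0): c_0 = sigma^2 = 4, c_k = 0 for k >= 1.
Equations for k = 0 and k = 1 (AR order 1):
  gamma(0) = phi_1 gamma(1) + c_0
  gamma(1) = phi_1 gamma(0) + c_1
Substituting the second into the first: gamma(0) (1 - phi_1^2) = c_0 + phi_1 c_1, so
  gamma(0) = c_0 / (1 - phi_1^2) = 4 / (1 - (-0.076)^2) = 4 / 0.994224 = 4.023238.
  gamma(1) = phi_1 gamma(0) = (-0.076)(4.023238) = -0.305766.
Therefore gamma(1) = -0.3058 (to 4 decimal places).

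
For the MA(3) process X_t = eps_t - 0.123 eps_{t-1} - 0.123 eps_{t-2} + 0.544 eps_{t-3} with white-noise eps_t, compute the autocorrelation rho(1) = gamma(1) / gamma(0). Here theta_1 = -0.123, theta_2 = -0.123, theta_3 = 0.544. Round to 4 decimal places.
\rho(1) = -0.1318

For an MA(q) process with theta_0 = 1, the autocovariance is
  gamma(k) = sigma^2 * sum_{i=0..q-k} theta_i * theta_{i+k},
and rho(k) = gamma(k) / gamma(0). Sigma^2 cancels.
  numerator   = (1)*(-0.123) + (-0.123)*(-0.123) + (-0.123)*(0.544) = -0.174783.
  denominator = (1)^2 + (-0.123)^2 + (-0.123)^2 + (0.544)^2 = 1.326194.
  rho(1) = -0.174783 / 1.326194 = -0.1318.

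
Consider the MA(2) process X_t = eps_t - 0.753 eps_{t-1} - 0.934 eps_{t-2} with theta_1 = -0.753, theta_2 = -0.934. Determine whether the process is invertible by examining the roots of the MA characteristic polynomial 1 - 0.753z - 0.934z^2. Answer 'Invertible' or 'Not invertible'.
\text{Not invertible}

The MA(q) characteristic polynomial is P(z) = 1 - 0.753z - 0.934z^2.
Invertibility requires all roots to lie outside the unit circle, i.e. |z| > 1 for every root.
Set 1 + (-0.753) z + (-0.934) z^2 = 0, i.e. a z^2 + b z + c = 0 with a = -0.934, b = -0.753, c = 1.
Discriminant D = b^2 - 4ac = (-0.753)^2 - 4*(-0.934)*1 = 0.567009 - (-3.736) = 4.303009.
D >= 0, so the roots are real: z = (-b +/- sqrt(D)) / (2a) = (0.753 +/- 2.07437) / (-1.868).
  z_1 = (0.753 + 2.07437) / (-1.868) = -1.5136,   |z_1| = 1.5136.
  z_2 = (0.753 - 2.07437) / (-1.868) = 0.7074,   |z_2| = 0.7074.
Moduli of all roots: 1.5136, 0.7074.
All moduli strictly greater than 1? No.
Verdict: Not invertible.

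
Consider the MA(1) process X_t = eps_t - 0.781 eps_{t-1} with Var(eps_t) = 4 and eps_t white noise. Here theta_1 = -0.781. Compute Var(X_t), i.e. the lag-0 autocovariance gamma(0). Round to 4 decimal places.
\gamma(0) = 6.4398

For an MA(q) process X_t = eps_t + sum_i theta_i eps_{t-i} with
Var(eps_t) = sigma^2, the variance is
  gamma(0) = sigma^2 * (1 + sum_i theta_i^2).
  sum_i theta_i^2 = (-0.781)^2 = 0.609961.
  gamma(0) = 4 * (1 + 0.609961) = 4 * 1.609961 = 6.439844, which rounds to 6.4398.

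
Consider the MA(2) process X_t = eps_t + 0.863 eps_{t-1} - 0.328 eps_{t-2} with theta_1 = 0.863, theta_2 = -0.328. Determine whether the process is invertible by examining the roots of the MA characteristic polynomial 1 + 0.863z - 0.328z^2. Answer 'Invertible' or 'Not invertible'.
\text{Not invertible}

The MA(q) characteristic polynomial is P(z) = 1 + 0.863z - 0.328z^2.
Invertibility requires all roots to lie outside the unit circle, i.e. |z| > 1 for every root.
Set 1 + (0.863) z + (-0.328) z^2 = 0, i.e. a z^2 + b z + c = 0 with a = -0.328, b = 0.863, c = 1.
Discriminant D = b^2 - 4ac = (0.863)^2 - 4*(-0.328)*1 = 0.744769 - (-1.312) = 2.056769.
D >= 0, so the roots are real: z = (-b +/- sqrt(D)) / (2a) = (-0.863 +/- 1.434144) / (-0.656).
  z_1 = (-0.863 + 1.434144) / (-0.656) = -0.8706,   |z_1| = 0.8706.
  z_2 = (-0.863 - 1.434144) / (-0.656) = 3.5017,   |z_2| = 3.5017.
Moduli of all roots: 0.8706, 3.5017.
All moduli strictly greater than 1? No.
Verdict: Not invertible.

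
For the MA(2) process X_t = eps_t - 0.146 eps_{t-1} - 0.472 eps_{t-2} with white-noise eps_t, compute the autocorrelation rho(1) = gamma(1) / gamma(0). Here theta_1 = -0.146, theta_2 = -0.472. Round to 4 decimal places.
\rho(1) = -0.0620

For an MA(q) process with theta_0 = 1, the autocovariance is
  gamma(k) = sigma^2 * sum_{i=0..q-k} theta_i * theta_{i+k},
and rho(k) = gamma(k) / gamma(0). Sigma^2 cancels.
  numerator   = (1)*(-0.146) + (-0.146)*(-0.472) = -0.077088.
  denominator = (1)^2 + (-0.146)^2 + (-0.472)^2 = 1.2441.
  rho(1) = -0.077088 / 1.2441 = -0.0620.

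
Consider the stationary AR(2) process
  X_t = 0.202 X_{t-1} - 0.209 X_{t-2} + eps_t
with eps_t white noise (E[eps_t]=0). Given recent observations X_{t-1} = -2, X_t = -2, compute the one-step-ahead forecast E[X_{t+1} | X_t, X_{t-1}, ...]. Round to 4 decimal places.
E[X_{t+1} \mid \mathcal F_t] = 0.0140

For an AR(p) model X_t = c + sum_i phi_i X_{t-i} + eps_t, the
one-step-ahead conditional mean is
  E[X_{t+1} | X_t, ...] = c + sum_i phi_i X_{t+1-i}.
Substitute known values:
  E[X_{t+1} | ...] = (0.202) * (-2) + (-0.209) * (-2)
                   = 0.0140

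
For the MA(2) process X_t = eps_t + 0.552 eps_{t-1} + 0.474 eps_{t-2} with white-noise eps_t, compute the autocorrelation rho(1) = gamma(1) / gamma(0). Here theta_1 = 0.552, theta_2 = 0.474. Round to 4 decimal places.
\rho(1) = 0.5320

For an MA(q) process with theta_0 = 1, the autocovariance is
  gamma(k) = sigma^2 * sum_{i=0..q-k} theta_i * theta_{i+k},
and rho(k) = gamma(k) / gamma(0). Sigma^2 cancels.
  numerator   = (1)*(0.552) + (0.552)*(0.474) = 0.813648.
  denominator = (1)^2 + (0.552)^2 + (0.474)^2 = 1.52938.
  rho(1) = 0.813648 / 1.52938 = 0.5320.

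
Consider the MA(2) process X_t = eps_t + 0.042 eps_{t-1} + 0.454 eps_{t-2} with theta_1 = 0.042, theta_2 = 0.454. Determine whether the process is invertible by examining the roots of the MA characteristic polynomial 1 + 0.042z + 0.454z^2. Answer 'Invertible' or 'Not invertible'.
\text{Invertible}

The MA(q) characteristic polynomial is P(z) = 1 + 0.042z + 0.454z^2.
Invertibility requires all roots to lie outside the unit circle, i.e. |z| > 1 for every root.
Set 1 + (0.042) z + (0.454) z^2 = 0, i.e. a z^2 + b z + c = 0 with a = 0.454, b = 0.042, c = 1.
Discriminant D = b^2 - 4ac = (0.042)^2 - 4*(0.454)*1 = 0.001764 - (1.816) = -1.814236.
D < 0, so the roots are the complex-conjugate pair z = (-b +/- i sqrt(-D)) / (2a) = -0.0463 +/- 1.4834i.
For a conjugate pair |z|^2 = z * conj(z) = (product of roots) = c/a = 1/(0.454) = 2.202643, so |z| = sqrt(2.202643) = 1.4841 for both roots.
Moduli of all roots: 1.4841, 1.4841.
All moduli strictly greater than 1? Yes.
Verdict: Invertible.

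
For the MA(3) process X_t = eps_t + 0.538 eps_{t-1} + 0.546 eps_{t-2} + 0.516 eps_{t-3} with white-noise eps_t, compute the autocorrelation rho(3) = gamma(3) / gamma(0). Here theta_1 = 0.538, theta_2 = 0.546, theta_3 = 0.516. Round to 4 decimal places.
\rho(3) = 0.2783

For an MA(q) process with theta_0 = 1, the autocovariance is
  gamma(k) = sigma^2 * sum_{i=0..q-k} theta_i * theta_{i+k},
and rho(k) = gamma(k) / gamma(0). Sigma^2 cancels.
  numerator   = (1)*(0.516) = 0.516.
  denominator = (1)^2 + (0.538)^2 + (0.546)^2 + (0.516)^2 = 1.853816.
  rho(3) = 0.516 / 1.853816 = 0.2783.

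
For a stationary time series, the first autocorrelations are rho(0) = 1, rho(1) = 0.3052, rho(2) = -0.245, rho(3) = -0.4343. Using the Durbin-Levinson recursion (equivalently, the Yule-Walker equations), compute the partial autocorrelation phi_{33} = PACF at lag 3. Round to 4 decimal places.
\phi_{33} = -0.2790

The PACF at lag k is phi_{kk}, the last component of the solution
to the Yule-Walker system G_k phi = r_k where
  (G_k)_{ij} = rho(|i - j|), (r_k)_i = rho(i), i,j = 1..k.
Equivalently, Durbin-Levinson gives phi_{kk} iteratively:
  phi_{11} = rho(1)
  phi_{kk} = [rho(k) - sum_{j=1..k-1} phi_{k-1,j} rho(k-j)]
            / [1 - sum_{j=1..k-1} phi_{k-1,j} rho(j)],
  phi_{k,j} = phi_{k-1,j} - phi_{kk} phi_{k-1,k-j},  j = 1..k-1.
Step k = 1:
  phi_11 = rho(1) = 0.3052.
Step k = 2:
  phi_22 = [rho(2) - phi_11 rho(1)] / [1 - phi_11 rho(1)] = [-0.245 - (0.3052)(0.3052)] / [1 - (0.3052)(0.3052)]
         = -0.33814704 / 0.90685296 = -0.37288.
  Update: phi_21 = phi_11 - phi_22 phi_11 = 0.3052 - (-0.37288)(0.3052) = 0.419003.
Step k = 3:
  phi_33 = [rho(3) - phi_21 rho(2) - phi_22 rho(1)] / [1 - phi_21 rho(1) - phi_22 rho(2)]
    numerator   = -0.4343 - (0.419003)(-0.245) - (-0.37288)(0.3052) = -0.21784142
    denominator = 1 - (0.419003)(0.3052) - (-0.37288)(-0.245) = 0.7807648
  phi_33 = -0.21784142 / 0.7807648 = -0.279.
Therefore phi_{33} = -0.2790.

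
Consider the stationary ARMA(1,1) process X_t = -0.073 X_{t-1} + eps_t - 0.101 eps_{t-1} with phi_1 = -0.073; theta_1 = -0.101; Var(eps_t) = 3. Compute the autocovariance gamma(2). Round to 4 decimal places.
\gamma(2) = 0.0386

Multiply the model equation by X_{t-k} and take expectations. With theta_0 = psi_0 = 1 and psi_j the MA(infinity) weights, this gives
  gamma(k) - sum_i phi_i gamma(k-i) = c_k,
  c_k = sigma^2 * sum_{j=k..q} theta_j psi_{j-k}   (c_k = 0 for k > q),
using gamma(-m) = gamma(m).
psi-weights needed (psi_j = theta_j + sum_i phi_i psi_{j-i}):
  psi_1 = theta_1 + phi_1 = -0.101 + (-0.073) = -0.174
Right-hand sides:
  c_0 = sigma^2 (1 + theta_1 psi_1) = 3 * (1 + (-0.101)(-0.174)) = 3 * 1.017574 = 3.052722
  c_1 = sigma^2 theta_1 = 3 * (-0.101) = -0.303
  c_2 = 0
Equations for k = 0 and k = 1 (AR order 1):
  gamma(0) = phi_1 gamma(1) + c_0
  gamma(1) = phi_1 gamma(0) + c_1
Substituting the second into the first: gamma(0) (1 - phi_1^2) = c_0 + phi_1 c_1, so
  gamma(0) = (c_0 + phi_1 c_1) / (1 - phi_1^2) = (3.052722 + (-0.073)(-0.303)) / (1 - (-0.073)^2) = 3.074841 / 0.994671 = 3.091315.
  gamma(1) = phi_1 gamma(0) + c_1 = (-0.073)(3.091315) + (-0.303) = -0.528666.
For k = 2 (> q): gamma(2) = phi_1 gamma(1) = (-0.073)(-0.528666) = 0.038593.
Therefore gamma(2) = 0.0386 (to 4 decimal places).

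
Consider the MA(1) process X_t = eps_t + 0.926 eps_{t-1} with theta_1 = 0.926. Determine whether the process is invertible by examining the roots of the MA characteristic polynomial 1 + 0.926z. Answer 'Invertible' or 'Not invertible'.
\text{Invertible}

The MA(q) characteristic polynomial is P(z) = 1 + 0.926z.
Invertibility requires all roots to lie outside the unit circle, i.e. |z| > 1 for every root.
This is linear in z: 1 + (0.926) z = 0  =>  z = -1/(0.926) = -1.079914,  |z| = 1.079914.
Moduli of all roots: 1.0799.
All moduli strictly greater than 1? Yes.
Verdict: Invertible.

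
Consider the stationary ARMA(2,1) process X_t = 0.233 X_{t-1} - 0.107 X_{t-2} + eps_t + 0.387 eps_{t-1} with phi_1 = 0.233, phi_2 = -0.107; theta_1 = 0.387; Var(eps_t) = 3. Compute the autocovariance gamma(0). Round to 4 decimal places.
\gamma(0) = 4.1683

Multiply the model equation by X_{t-k} and take expectations. With theta_0 = psi_0 = 1 and psi_j the MA(infinity) weights, this gives
  gamma(k) - sum_i phi_i gamma(k-i) = c_k,
  c_k = sigma^2 * sum_{j=k..q} theta_j psi_{j-k}   (c_k = 0 for k > q),
using gamma(-m) = gamma(m).
psi-weights needed (psi_j = theta_j + sum_i phi_i psi_{j-i}):
  psi_1 = theta_1 + phi_1 = 0.387 + (0.233) = 0.62
Right-hand sides:
  c_0 = sigma^2 (1 + theta_1 psi_1) = 3 * (1 + (0.387)(0.62)) = 3 * 1.23994 = 3.71982
  c_1 = sigma^2 theta_1 = 3 * (0.387) = 1.161
  c_2 = 0
Equations for k = 0, 1, 2 (AR order 2, c_2 = 0):
  (E0) gamma(0) = phi_1 gamma(1) + phi_2 gamma(2) + c_0
  (E1) gamma(1) = phi_1 gamma(0) + phi_2 gamma(1) + c_1
  (E2) gamma(2) = phi_1 gamma(1) + phi_2 gamma(0)
From (E1): gamma(1) = A gamma(0) + B with
  A = phi_1 / (1 - phi_2) = 0.233 / 1.107 = 0.210479,   B = c_1 / (1 - phi_2) = 1.161 / 1.107 = 1.04878.
Insert (E2) into (E0): gamma(0) (1 - phi_2^2) = phi_1 (1 + phi_2) gamma(1) + c_0.
  phi_1 (1 + phi_2) = (0.233)(0.893) = 0.208069,   1 - phi_2^2 = 0.988551.
Replace gamma(1) by A gamma(0) + B and collect gamma(0):
  gamma(0) [0.988551 - (0.208069)(0.210479)] = (0.208069)(1.04878) + 3.71982
  gamma(0) * 0.944757 = 3.938039
  gamma(0) = 3.938039 / 0.944757 = 4.168309.
Therefore gamma(0) = 4.1683 (to 4 decimal places).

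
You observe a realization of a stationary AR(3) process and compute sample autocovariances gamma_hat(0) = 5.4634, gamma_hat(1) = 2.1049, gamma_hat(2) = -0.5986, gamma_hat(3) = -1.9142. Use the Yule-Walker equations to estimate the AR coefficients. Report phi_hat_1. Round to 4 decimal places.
\hat\phi_{1} = 0.4320

The Yule-Walker equations for an AR(p) process read, in matrix form,
  Gamma_p phi = r_p,   with   (Gamma_p)_{ij} = gamma(|i - j|),
                       (r_p)_i = gamma(i),   i,j = 1..p.
Substitute the sample gammas (Toeplitz matrix and right-hand side of size 3):
  Gamma_p = [[5.4634, 2.1049, -0.5986], [2.1049, 5.4634, 2.1049], [-0.5986, 2.1049, 5.4634]]
  r_p     = [2.1049, -0.5986, -1.9142]
Written out (R1..R3):
  (R1) 5.4634 phi_1 + 2.1049 phi_2 - 0.5986 phi_3 = 2.1049
  (R2) 2.1049 phi_1 + 5.4634 phi_2 + 2.1049 phi_3 = -0.5986
  (R3) -0.5986 phi_1 + 2.1049 phi_2 + 5.4634 phi_3 = -1.9142
Gaussian elimination:
  R2 <- R2 - (2.1049/5.4634) R1 = R2 - (0.385273) R1:  4.652439 phi_2 + 2.335524 phi_3 = -1.409561
  R3 <- R3 - (-0.5986/5.4634) R1 = R3 - (-0.109565) R1:  2.335524 phi_2 + 5.397814 phi_3 = -1.683576
  R3 <- R3 - (2.335524/4.652439) R2 = R3 - (0.502) R2:  4.225381 phi_3 = -0.975976
Back-substitution:
  phi_hat_3 = -0.975976 / 4.225381 = -0.230979
  phi_hat_2 = (-1.409561 - (2.335524)(-0.230979)) / 4.652439 = -0.187021
  phi_hat_1 = (2.1049 - (2.1049)(-0.187021) - (-0.5986)(-0.230979)) / 5.4634 = 0.43202
So phi_hat = [0.4320, -0.1870, -0.2310].
Therefore phi_hat_1 = 0.4320.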